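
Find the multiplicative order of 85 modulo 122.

20

ord(85) | φ(122) = φ(2)·φ(61) = 1·60 = 60 = 2^2 · 3 · 5.
Divisors of 60: 1, 2, 3, 4, 5, 6, 10, 12, 15, 20, 30, 60.
Evaluate successive powers at the divisors of 60:
85^1 ≡ 85 (mod 122)
85^2 ≡ 27 (mod 122)
85^3 ≡ 99 (mod 122)
85^4 ≡ 119 (mod 122)
85^5 ≡ 111 (mod 122)
85^6 ≡ 41 (mod 122)
85^10 ≡ 121 (mod 122)
85^12 ≡ 95 (mod 122)
85^15 ≡ 11 (mod 122)
85^20 ≡ 1 (mod 122) ✓
So ord_122(85) = 20.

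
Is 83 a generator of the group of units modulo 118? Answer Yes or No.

Yes

φ(118) = φ(2)·φ(59) = 1·58 = 58 = 2 · 29.
83 is a primitive root mod 118 iff 83^(φ(118)/q) ≢ 1 for every prime q | φ(118), i.e. q ∈ {2, 29}.
83^29 ≡ 117 (mod 118)  [q = 2: ≢ 1 ✓]
83^2 ≡ 45 (mod 118)  [q = 29: ≢ 1 ✓]
None equal 1, so ord_118(83) = 58: 83 is a primitive root.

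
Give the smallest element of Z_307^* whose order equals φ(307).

5

φ(307) = 307 − 1 = 306 = 2 · 3^2 · 17.
Test candidates g = 2, 3, … against the prime factors q ∈ {2, 3, 17} of φ(307): g is a generator iff g^(306/q) ≢ 1 for every such q.
g = 2: 2^153 ≡ 306; 2^102 ≡ 1 — hits 1, so not a primitive root.
g = 3: 3^153 ≡ 306; 3^102 ≡ 1 — hits 1, so not a primitive root.
g = 4: 4^153 ≡ 1 — hits 1, so not a primitive root.
g = 5: 5^153 ≡ 306; 5^102 ≡ 289; 5^18 ≡ 81 — none is 1, so 5 is a primitive root.
So 5 is the smallest generator of (Z/307Z)^×.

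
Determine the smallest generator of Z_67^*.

2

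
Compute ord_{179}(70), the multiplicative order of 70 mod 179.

ord(70) | φ(179) = 179 − 1 = 178 = 2 · 89.
Divisors of 178: 1, 2, 89, 178.
Check 70^d mod 179 for each divisor in increasing order:
70^1 ≡ 70 (mod 179)
70^2 ≡ 67 (mod 179)
70^89 ≡ 1 (mod 179) ✓
Therefore the multiplicative order of 70 modulo 179 is 89.

89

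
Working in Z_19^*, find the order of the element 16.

ord(16) | φ(19) = 19 − 1 = 18 = 2 · 3^2.
Divisors of 18: 1, 2, 3, 6, 9, 18.
Test each divisor d:
16^1 ≡ 16 (mod 19)
16^2 ≡ 9 (mod 19)
16^3 ≡ 11 (mod 19)
16^6 ≡ 7 (mod 19)
16^9 ≡ 1 (mod 19) ✓
Therefore the multiplicative order of 16 modulo 19 is 9.

9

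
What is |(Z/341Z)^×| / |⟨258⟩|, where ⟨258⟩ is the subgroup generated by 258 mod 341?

20

By Lagrange's theorem, ord_341(258) divides φ(341) = φ(11·31) = (11−1)·(31−1) = 10·30 = 300 = 2^2 · 3 · 5^2.
Divisors of 300: 1, 2, 3, 4, 5, 6, 10, 12, 15, 20, 25, 30, 50, 60, 75, 100, 150, 300.
Evaluate successive powers at the divisors of 300:
258^1 ≡ 258 (mod 341)
258^2 ≡ 69 (mod 341)
258^3 ≡ 70 (mod 341)
258^4 ≡ 328 (mod 341)
258^5 ≡ 56 (mod 341)
258^6 ≡ 126 (mod 341)
258^10 ≡ 67 (mod 341)
258^12 ≡ 190 (mod 341)
258^15 ≡ 1 (mod 341) ✓
Thus |⟨258⟩| = ord(258) = 15.
Index = |(Z/341Z)^×| / |⟨258⟩| = 300 / 15 = 20.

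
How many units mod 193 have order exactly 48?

16

φ(193) = 193 − 1 = 192 = 2^6 · 3.
In a cyclic group of order 192, there are φ(d) elements of order d for each divisor d of 192, and zero for non-divisors.
48 = 2^4 · 3 divides 192, and φ(48) = 16.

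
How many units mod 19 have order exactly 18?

6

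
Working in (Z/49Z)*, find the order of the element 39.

21

The order of 39 must divide φ(49) = φ(7^2) = 7·(7−1) = 42 = 2 · 3 · 7.
Divisors of 42: 1, 2, 3, 6, 7, 14, 21, 42.
Evaluate successive powers at the divisors of 42:
39^1 ≡ 39 (mod 49)
39^2 ≡ 2 (mod 49)
39^3 ≡ 29 (mod 49)
39^6 ≡ 8 (mod 49)
39^7 ≡ 18 (mod 49)
39^14 ≡ 30 (mod 49)
39^21 ≡ 1 (mod 49) ✓
Therefore the multiplicative order of 39 modulo 49 is 21.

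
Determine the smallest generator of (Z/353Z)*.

φ(353) = 353 − 1 = 352 = 2^5 · 11.
g is a primitive root iff g^(352/q) ≢ 1 (mod 353) for each prime q ∈ {2, 11}.
g = 2: 2^176 ≡ 1 — hits 1, so not a primitive root.
g = 3: 3^176 ≡ 352; 3^32 ≡ 140 — none is 1, so 3 is a primitive root.
Hence the least primitive root of 353 is 3.

3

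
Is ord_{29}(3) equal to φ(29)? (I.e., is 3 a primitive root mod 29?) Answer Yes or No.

φ(29) = 29 − 1 = 28 = 2^2 · 7.
An element g generates (Z/29Z)^× iff g^(28/q) ≢ 1 (mod 29) for each prime q ∈ {2, 7}.
3^14 ≡ 28 (mod 29)  [q = 2: ≢ 1 ✓]
3^4 ≡ 23 (mod 29)  [q = 7: ≢ 1 ✓]
None equal 1, so ord_29(3) = 28: 3 is a primitive root.

Yes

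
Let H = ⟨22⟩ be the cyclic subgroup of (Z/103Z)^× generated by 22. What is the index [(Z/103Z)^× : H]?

3

The order of 22 must divide φ(103) = 103 − 1 = 102 = 2 · 3 · 17.
Divisors of 102: 1, 2, 3, 6, 17, 34, 51, 102.
Compute 22^d (mod 103) for the divisors d until we hit 1:
22^1 ≡ 22 (mod 103)
22^2 ≡ 72 (mod 103)
22^3 ≡ 39 (mod 103)
22^6 ≡ 79 (mod 103)
22^17 ≡ 102 (mod 103)
22^34 ≡ 1 (mod 103) ✓
Thus |⟨22⟩| = ord(22) = 34.
The index is φ(103) / ord(22) = 102 / 34 = 3.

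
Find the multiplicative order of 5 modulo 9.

6

By Lagrange's theorem, ord_9(5) divides φ(9) = φ(3^2) = 3·(3−1) = 6 = 2 · 3.
Divisors of 6: 1, 2, 3, 6.
Compute 5^d (mod 9) for the divisors d until we hit 1:
5^1 ≡ 5 (mod 9)
5^2 ≡ 7 (mod 9)
5^3 ≡ 8 (mod 9)
5^6 ≡ 1 (mod 9) ✓
So ord_9(5) = 6.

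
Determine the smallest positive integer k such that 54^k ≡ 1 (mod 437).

The order of 54 must divide φ(437) = φ(19·23) = (19−1)·(23−1) = 18·22 = 396 = 2^2 · 3^2 · 11.
Divisors of 396: 1, 2, 3, 4, 6, 9, 11, 12, 18, 22, 33, 36, 44, 66, 99, 132, 198, 396.
Check 54^d mod 437 for each divisor in increasing order:
54^1 ≡ 54 (mod 437)
54^2 ≡ 294 (mod 437)
54^3 ≡ 144 (mod 437)
54^4 ≡ 347 (mod 437)
54^6 ≡ 197 (mod 437)
54^9 ≡ 400 (mod 437)
54^11 ≡ 47 (mod 437)
54^12 ≡ 353 (mod 437)
54^18 ≡ 58 (mod 437)
54^22 ≡ 24 (mod 437)
54^33 ≡ 254 (mod 437)
54^36 ≡ 305 (mod 437)
54^44 ≡ 139 (mod 437)
54^66 ≡ 277 (mod 437)
54^99 ≡ 1 (mod 437) ✓
Hence ord(54) = 99.

99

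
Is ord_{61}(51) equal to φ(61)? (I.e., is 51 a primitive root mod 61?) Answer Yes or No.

Yes

φ(61) = 61 − 1 = 60 = 2^2 · 3 · 5.
51 is a primitive root mod 61 iff 51^(φ(61)/q) ≢ 1 for every prime q | φ(61), i.e. q ∈ {2, 3, 5}.
51^30 ≡ 60 (mod 61)  [q = 2: ≢ 1 ✓]
51^20 ≡ 13 (mod 61)  [q = 3: ≢ 1 ✓]
51^12 ≡ 58 (mod 61)  [q = 5: ≢ 1 ✓]
Every test exponent gives a nontrivial residue, hence 51 generates the full group.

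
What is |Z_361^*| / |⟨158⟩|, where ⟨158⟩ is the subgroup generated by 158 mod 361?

ord(158) | φ(361) = φ(19^2) = 19·(19−1) = 342 = 2 · 3^2 · 19.
Divisors of 342: 1, 2, 3, 6, 9, 18, 19, 38, 57, 114, 171, 342.
Test each divisor d:
158^1 ≡ 158 (mod 361)
158^2 ≡ 55 (mod 361)
158^3 ≡ 26 (mod 361)
158^6 ≡ 315 (mod 361)
158^9 ≡ 248 (mod 361)
158^18 ≡ 134 (mod 361)
158^19 ≡ 234 (mod 361)
158^38 ≡ 245 (mod 361)
158^57 ≡ 292 (mod 361)
158^114 ≡ 68 (mod 361)
158^171 ≡ 1 (mod 361) ✓
So ord_361(158) = 171, hence |⟨158⟩| = 171.
Index = |(Z/361Z)^×| / |⟨158⟩| = 342 / 171 = 2.

2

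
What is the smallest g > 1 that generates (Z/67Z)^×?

2

φ(67) = 67 − 1 = 66 = 2 · 3 · 11.
Test candidates g = 2, 3, … against the prime factors q ∈ {2, 3, 11} of φ(67): g is a generator iff g^(66/q) ≢ 1 for every such q.
g = 2: 2^33 ≡ 66; 2^22 ≡ 37; 2^6 ≡ 64 — none is 1, so 2 is a primitive root.
Hence the least primitive root of 67 is 2.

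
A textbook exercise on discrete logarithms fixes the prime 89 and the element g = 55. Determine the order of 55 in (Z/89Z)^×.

4

By Lagrange's theorem, ord_89(55) divides φ(89) = 89 − 1 = 88 = 2^3 · 11.
Divisors of 88: 1, 2, 4, 8, 11, 22, 44, 88.
Check 55^d mod 89 for each divisor in increasing order:
55^1 ≡ 55
55^2 ≡ 88
55^4 ≡ 1
So ord_89(55) = 4.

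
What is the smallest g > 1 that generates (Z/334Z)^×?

φ(334) = φ(2)·φ(167) = 1·166 = 166 = 2 · 83.
Test candidates g = 2, 3, … against the prime factors q ∈ {2, 83} of φ(334): g is a generator iff g^(166/q) ≢ 1 for every such q.
g = 2: gcd(2, 334) = 2 > 1, not a unit — skip.
g = 3: 3^83 ≡ 1 — hits 1, so not a primitive root.
g = 4: gcd(4, 334) = 2 > 1, not a unit — skip.
g = 5: 5^83 ≡ 333; 5^2 ≡ 25 — none is 1, so 5 is a primitive root.
Hence the least primitive root of 334 is 5.

5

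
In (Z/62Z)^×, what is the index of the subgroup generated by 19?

ord(19) | φ(62) = φ(2)·φ(31) = 1·30 = 30 = 2 · 3 · 5.
Divisors of 30: 1, 2, 3, 5, 6, 10, 15, 30.
Check 19^d mod 62 for each divisor in increasing order:
19^1 ≡ 19 (mod 62)
19^2 ≡ 51 (mod 62)
19^3 ≡ 39 (mod 62)
19^5 ≡ 5 (mod 62)
19^6 ≡ 33 (mod 62)
19^10 ≡ 25 (mod 62)
19^15 ≡ 1 (mod 62) ✓
So ord_62(19) = 15, hence |⟨19⟩| = 15.
[(Z/62Z)^× : ⟨19⟩] = 30/15 = 2.

2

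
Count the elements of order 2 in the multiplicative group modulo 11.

1

φ(11) = 11 − 1 = 10 = 2 · 5.
(Z/11Z)^× is cyclic (|G| = 10); a cyclic group of order m has exactly φ(d) elements of each order d | m, and none otherwise.
2 | 10, and φ(2) = 2 − 1 = 1.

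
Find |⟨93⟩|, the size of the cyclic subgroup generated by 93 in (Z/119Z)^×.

24

Since 93 ∈ (Z/119Z)^×, its order divides φ(119) = φ(7·17) = (7−1)·(17−1) = 6·16 = 96 = 2^5 · 3.
Divisors of 96: 1, 2, 3, 4, 6, 8, 12, 16, 24, 32, 48, 96.
Evaluate successive powers at the divisors of 96:
93^1 ≡ 93 (mod 119)
93^2 ≡ 81 (mod 119)
93^3 ≡ 36 (mod 119)
93^4 ≡ 16 (mod 119)
93^6 ≡ 106 (mod 119)
93^8 ≡ 18 (mod 119)
93^12 ≡ 50 (mod 119)
93^16 ≡ 86 (mod 119)
93^24 ≡ 1 (mod 119) ✓
Therefore the multiplicative order of 93 modulo 119 is 24.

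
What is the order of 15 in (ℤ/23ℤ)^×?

22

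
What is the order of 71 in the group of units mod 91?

12

Since 71 ∈ (Z/91Z)^×, its order divides φ(91) = φ(7·13) = (7−1)·(13−1) = 6·12 = 72 = 2^3 · 3^2.
Divisors of 72: 1, 2, 3, 4, 6, 8, 9, 12, 18, 24, 36, 72.
Check 71^d mod 91 for each divisor in increasing order:
71^1 ≡ 71 (mod 91)
71^2 ≡ 36 (mod 91)
71^3 ≡ 8 (mod 91)
71^4 ≡ 22 (mod 91)
71^6 ≡ 64 (mod 91)
71^8 ≡ 29 (mod 91)
71^9 ≡ 57 (mod 91)
71^12 ≡ 1 (mod 91) ✓
Hence ord(71) = 12.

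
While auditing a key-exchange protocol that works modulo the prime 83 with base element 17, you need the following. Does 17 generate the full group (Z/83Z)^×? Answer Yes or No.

No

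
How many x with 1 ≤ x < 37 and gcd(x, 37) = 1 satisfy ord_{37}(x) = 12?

φ(37) = 37 − 1 = 36 = 2^2 · 3^2.
(Z/37Z)^× is cyclic (|G| = 36); a cyclic group of order m has exactly φ(d) elements of each order d | m, and none otherwise.
12 = 2^2 · 3 divides 36, and φ(12) = 4.

4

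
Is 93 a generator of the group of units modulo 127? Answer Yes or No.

φ(127) = 127 − 1 = 126 = 2 · 3^2 · 7.
93 is a primitive root mod 127 iff 93^(φ(127)/q) ≢ 1 for every prime q | φ(127), i.e. q ∈ {2, 3, 7}.
93^63 ≡ 126 (mod 127)  [q = 2: ≢ 1 ✓]
93^42 ≡ 19 (mod 127)  [q = 3: ≢ 1 ✓]
93^18 ≡ 8 (mod 127)  [q = 7: ≢ 1 ✓]
All checks pass, so 93 has order 126 and is a primitive root modulo 127.

Yes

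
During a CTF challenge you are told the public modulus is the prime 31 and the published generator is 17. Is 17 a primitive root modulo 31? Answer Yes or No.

φ(31) = 31 − 1 = 30 = 2 · 3 · 5.
Test 17^(30/q) mod 31 for each prime factor q of 30:
17^15 ≡ 30 (mod 31)  [q = 2: ≢ 1 ✓]
17^10 ≡ 25 (mod 31)  [q = 3: ≢ 1 ✓]
17^6 ≡ 8 (mod 31)  [q = 5: ≢ 1 ✓]
All checks pass, so 17 has order 30 and is a primitive root modulo 31.

Yes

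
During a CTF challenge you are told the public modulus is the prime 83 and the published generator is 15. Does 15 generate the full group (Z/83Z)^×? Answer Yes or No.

φ(83) = 83 − 1 = 82 = 2 · 41.
It suffices to check that the order of 15 is not a proper divisor of 82: compute 15^(82/q) for q ∈ {2, 41}.
15^41 ≡ 82 (mod 83)  [q = 2: ≢ 1 ✓]
15^2 ≡ 59 (mod 83)  [q = 41: ≢ 1 ✓]
Every test exponent gives a nontrivial residue, hence 15 generates the full group.

Yes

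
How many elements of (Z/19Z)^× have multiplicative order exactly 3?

2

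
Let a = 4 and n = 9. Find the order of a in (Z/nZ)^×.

3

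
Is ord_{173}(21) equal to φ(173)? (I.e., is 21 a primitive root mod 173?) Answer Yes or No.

φ(173) = 173 − 1 = 172 = 2^2 · 43.
Test 21^(172/q) mod 173 for each prime factor q of 172:
21^86 ≡ 1 (mod 173)  [q = 2: ≡ 1 ✗]
21^4 ≡ 29 (mod 173)  [q = 43: ≢ 1 ✓]
21^86 ≡ 1 shows ord(21) | 86, strictly less than φ(173); not a primitive root.

No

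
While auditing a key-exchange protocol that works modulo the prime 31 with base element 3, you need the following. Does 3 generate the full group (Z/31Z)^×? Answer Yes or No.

Yes

φ(31) = 31 − 1 = 30 = 2 · 3 · 5.
An element g generates (Z/31Z)^× iff g^(30/q) ≢ 1 (mod 31) for each prime q ∈ {2, 3, 5}.
3^15 ≡ 30 (mod 31)  [q = 2: ≢ 1 ✓]
3^10 ≡ 25 (mod 31)  [q = 3: ≢ 1 ✓]
3^6 ≡ 16 (mod 31)  [q = 5: ≢ 1 ✓]
All checks pass, so 3 has order 30 and is a primitive root modulo 31.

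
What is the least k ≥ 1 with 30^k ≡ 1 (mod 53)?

Since 30 ∈ (Z/53Z)^×, its order divides φ(53) = 53 − 1 = 52 = 2^2 · 13.
Divisors of 52: 1, 2, 4, 13, 26, 52.
Check 30^d mod 53 for each divisor in increasing order:
30^1 ≡ 30 (mod 53)
30^2 ≡ 52 (mod 53)
30^4 ≡ 1 (mod 53) ✓
Therefore the multiplicative order of 30 modulo 53 is 4.

4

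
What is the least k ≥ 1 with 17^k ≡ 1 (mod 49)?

42

Since 17 ∈ (Z/49Z)^×, its order divides φ(49) = φ(7^2) = 7·(7−1) = 42 = 2 · 3 · 7.
Divisors of 42: 1, 2, 3, 6, 7, 14, 21, 42.
Test each divisor d:
17^1 ≡ 17
17^2 ≡ 44
17^3 ≡ 13
17^6 ≡ 22
17^7 ≡ 31
17^14 ≡ 30
17^21 ≡ 48
17^42 ≡ 1
The smallest such exponent is 42, so the order of 17 is 42.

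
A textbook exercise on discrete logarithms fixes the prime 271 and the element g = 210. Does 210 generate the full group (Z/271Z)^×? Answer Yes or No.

Yes

φ(271) = 271 − 1 = 270 = 2 · 3^3 · 5.
210 is a primitive root mod 271 iff 210^(φ(271)/q) ≢ 1 for every prime q | φ(271), i.e. q ∈ {2, 3, 5}.
210^135 ≡ 270 (mod 271)  [q = 2: ≢ 1 ✓]
210^90 ≡ 242 (mod 271)  [q = 3: ≢ 1 ✓]
210^54 ≡ 187 (mod 271)  [q = 5: ≢ 1 ✓]
All checks pass, so 210 has order 270 and is a primitive root modulo 271.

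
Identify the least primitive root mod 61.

φ(61) = 61 − 1 = 60 = 2^2 · 3 · 5.
Test candidates g = 2, 3, … against the prime factors q ∈ {2, 3, 5} of φ(61): g is a generator iff g^(60/q) ≢ 1 for every such q.
g = 2: 2^30 ≡ 60; 2^20 ≡ 47; 2^12 ≡ 9 — none is 1, so 2 is a primitive root.
So 2 is the smallest generator of (Z/61Z)^×.

2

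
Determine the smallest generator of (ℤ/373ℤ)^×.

φ(373) = 373 − 1 = 372 = 2^2 · 3 · 31.
g is a primitive root iff g^(372/q) ≢ 1 (mod 373) for each prime q ∈ {2, 3, 31}.
g = 2: 2^186 ≡ 372; 2^124 ≡ 284; 2^12 ≡ 366 — none is 1, so 2 is a primitive root.
So 2 is the smallest generator of (Z/373Z)^×.

2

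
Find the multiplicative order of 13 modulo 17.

4

Since 13 ∈ (Z/17Z)^×, its order divides φ(17) = 17 − 1 = 16 = 2^4.
Divisors of 16: 1, 2, 4, 8, 16.
Check 13^d mod 17 for each divisor in increasing order:
13^1 ≡ 13 (mod 17)
13^2 ≡ 16 (mod 17)
13^4 ≡ 1 (mod 17) ✓
So ord_17(13) = 4.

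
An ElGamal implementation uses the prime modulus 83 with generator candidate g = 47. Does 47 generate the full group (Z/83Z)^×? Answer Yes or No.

Yes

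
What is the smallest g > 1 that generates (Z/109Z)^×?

φ(109) = 109 − 1 = 108 = 2^2 · 3^3.
Test candidates g = 2, 3, … against the prime factors q ∈ {2, 3} of φ(109): g is a generator iff g^(108/q) ≢ 1 for every such q.
g = 2: 2^54 ≡ 108; 2^36 ≡ 1 — hits 1, so not a primitive root.
g = 3: 3^54 ≡ 1 — hits 1, so not a primitive root.
g = 4: 4^54 ≡ 1 — hits 1, so not a primitive root.
g = 5: 5^54 ≡ 1 — hits 1, so not a primitive root.
g = 6: 6^54 ≡ 108; 6^36 ≡ 63 — none is 1, so 6 is a primitive root.
The smallest primitive root modulo 109 is 6.

6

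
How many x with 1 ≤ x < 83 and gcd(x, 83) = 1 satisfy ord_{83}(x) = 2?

φ(83) = 83 − 1 = 82 = 2 · 41.
(Z/83Z)^× is cyclic (|G| = 82); a cyclic group of order m has exactly φ(d) elements of each order d | m, and none otherwise.
2 | 82, and φ(2) = 2 − 1 = 1.

1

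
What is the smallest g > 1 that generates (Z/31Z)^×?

3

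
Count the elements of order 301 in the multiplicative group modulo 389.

φ(389) = 389 − 1 = 388 = 2^2 · 97.
(Z/389Z)^× is cyclic (|G| = 388); a cyclic group of order m has exactly φ(d) elements of each order d | m, and none otherwise.
Since 301 ∤ 388, the count is 0.

0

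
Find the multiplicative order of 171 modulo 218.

ord(171) | φ(218) = φ(2)·φ(109) = 1·108 = 108 = 2^2 · 3^3.
Divisors of 108: 1, 2, 3, 4, 6, 9, 12, 18, 27, 36, 54, 108.
Evaluate successive powers at the divisors of 108:
171^1 ≡ 171 (mod 218)
171^2 ≡ 29 (mod 218)
171^3 ≡ 163 (mod 218)
171^4 ≡ 187 (mod 218)
171^6 ≡ 191 (mod 218)
171^9 ≡ 177 (mod 218)
171^12 ≡ 75 (mod 218)
171^18 ≡ 155 (mod 218)
171^27 ≡ 185 (mod 218)
171^36 ≡ 45 (mod 218)
171^54 ≡ 217 (mod 218)
171^108 ≡ 1 (mod 218) ✓
So ord_218(171) = 108.

108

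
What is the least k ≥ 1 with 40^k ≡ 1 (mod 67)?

11

Since 40 ∈ (Z/67Z)^×, its order divides φ(67) = 67 − 1 = 66 = 2 · 3 · 11.
Divisors of 66: 1, 2, 3, 6, 11, 22, 33, 66.
Test each divisor d:
40^1 ≡ 40 (mod 67)
40^2 ≡ 59 (mod 67)
40^3 ≡ 15 (mod 67)
40^6 ≡ 24 (mod 67)
40^11 ≡ 1 (mod 67) ✓
Therefore the multiplicative order of 40 modulo 67 is 11.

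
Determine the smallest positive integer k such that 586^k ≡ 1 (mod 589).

45

Since 586 ∈ (Z/589Z)^×, its order divides φ(589) = φ(19·31) = (19−1)·(31−1) = 18·30 = 540 = 2^2 · 3^3 · 5.
Divisors of 540: 1, 2, 3, 4, 5, 6, 9, 10, 12, 15, 18, 20, 27, 30, 36, 45, 54, 60, 90, 108, 135, 180, 270, 540.
Test each divisor d:
586^1 ≡ 586
586^2 ≡ 9
586^3 ≡ 562
586^4 ≡ 81
586^5 ≡ 346
586^6 ≡ 140
586^9 ≡ 343
586^10 ≡ 149
586^12 ≡ 163
586^15 ≡ 311
586^18 ≡ 438
586^20 ≡ 408
586^27 ≡ 39
586^30 ≡ 125
586^36 ≡ 419
586^45 ≡ 1
Therefore the multiplicative order of 586 modulo 589 is 45.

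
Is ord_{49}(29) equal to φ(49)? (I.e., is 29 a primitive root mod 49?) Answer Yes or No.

φ(49) = φ(7^2) = 7·(7−1) = 42 = 2 · 3 · 7.
29 is a primitive root mod 49 iff 29^(φ(49)/q) ≢ 1 for every prime q | φ(49), i.e. q ∈ {2, 3, 7}.
29^21 ≡ 1 (mod 49)  [q = 2: ≡ 1 ✗]
29^14 ≡ 1 (mod 49)  [q = 3: ≡ 1 ✗]
29^6 ≡ 22 (mod 49)  [q = 7: ≢ 1 ✓]
29^21 ≡ 1 shows ord(29) | 21, strictly less than φ(49); not a primitive root.

No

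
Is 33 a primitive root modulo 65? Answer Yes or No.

No

65 = 5 · 13 is a product of two distinct odd primes, so (Z/65Z)^× ≅ (Z/5Z)^× × (Z/13Z)^× is not cyclic.
No primitive root modulo 65 exists; in particular 33 is not one.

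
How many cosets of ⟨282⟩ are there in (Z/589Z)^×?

ord(282) | φ(589) = φ(19·31) = (19−1)·(31−1) = 18·30 = 540 = 2^2 · 3^3 · 5.
Divisors of 540: 1, 2, 3, 4, 5, 6, 9, 10, 12, 15, 18, 20, 27, 30, 36, 45, 54, 60, 90, 108, 135, 180, 270, 540.
Check 282^d mod 589 for each divisor in increasing order:
282^1 ≡ 282
282^2 ≡ 9
282^3 ≡ 182
282^4 ≡ 81
282^5 ≡ 460
282^6 ≡ 140
282^9 ≡ 153
282^10 ≡ 149
282^12 ≡ 163
282^15 ≡ 216
282^18 ≡ 438
282^20 ≡ 408
282^27 ≡ 457
282^30 ≡ 125
282^36 ≡ 419
282^45 ≡ 495
282^54 ≡ 343
282^60 ≡ 311
282^90 ≡ 1
The order of 282 is 90, so the subgroup it generates has 90 elements.
Index = |(Z/589Z)^×| / |⟨282⟩| = 540 / 90 = 6.

6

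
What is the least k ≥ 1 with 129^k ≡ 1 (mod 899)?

42

ord(129) | φ(899) = φ(29·31) = (29−1)·(31−1) = 28·30 = 840 = 2^3 · 3 · 5 · 7.
Divisors of 840: 1, 2, 3, 4, 5, 6, 7, 8, 10, 12, 14, 15, 20, 21, 24, 28, 30, 35, 40, 42, 56, 60, 70, 84, 105, 120, 140, 168, 210, 280, 420, 840.
Evaluate successive powers at the divisors of 840:
129^1 ≡ 129 (mod 899)
129^2 ≡ 459 (mod 899)
129^3 ≡ 776 (mod 899)
129^4 ≡ 315 (mod 899)
129^5 ≡ 180 (mod 899)
129^6 ≡ 745 (mod 899)
129^7 ≡ 811 (mod 899)
129^8 ≡ 335 (mod 899)
129^10 ≡ 36 (mod 899)
129^12 ≡ 342 (mod 899)
129^14 ≡ 552 (mod 899)
129^15 ≡ 187 (mod 899)
129^20 ≡ 397 (mod 899)
129^21 ≡ 869 (mod 899)
129^24 ≡ 94 (mod 899)
129^28 ≡ 842 (mod 899)
129^30 ≡ 807 (mod 899)
129^35 ≡ 521 (mod 899)
129^40 ≡ 284 (mod 899)
129^42 ≡ 1 (mod 899) ✓
The smallest such exponent is 42, so the order of 129 is 42.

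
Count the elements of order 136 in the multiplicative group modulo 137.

64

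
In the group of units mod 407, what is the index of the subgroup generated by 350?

2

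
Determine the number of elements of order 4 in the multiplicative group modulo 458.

φ(458) = φ(2)·φ(229) = 1·228 = 228 = 2^2 · 3 · 19.
Since (Z/458Z)^× is cyclic of order 228, the number of elements of order d is φ(d) when d | 228 and 0 otherwise.
4 = 2^2 divides 228, and φ(4) = 2.

2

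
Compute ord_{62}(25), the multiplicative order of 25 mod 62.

3

Since 25 ∈ (Z/62Z)^×, its order divides φ(62) = φ(2)·φ(31) = 1·30 = 30 = 2 · 3 · 5.
Divisors of 30: 1, 2, 3, 5, 6, 10, 15, 30.
Check 25^d mod 62 for each divisor in increasing order:
25^1 ≡ 25 (mod 62)
25^2 ≡ 5 (mod 62)
25^3 ≡ 1 (mod 62) ✓
Therefore the multiplicative order of 25 modulo 62 is 3.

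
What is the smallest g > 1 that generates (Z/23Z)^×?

5

φ(23) = 23 − 1 = 22 = 2 · 11.
g is a primitive root iff g^(22/q) ≢ 1 (mod 23) for each prime q ∈ {2, 11}.
g = 2: 2^11 ≡ 1 — hits 1, so not a primitive root.
g = 3: 3^11 ≡ 1 — hits 1, so not a primitive root.
g = 4: 4^11 ≡ 1 — hits 1, so not a primitive root.
g = 5: 5^11 ≡ 22; 5^2 ≡ 2 — none is 1, so 5 is a primitive root.
The smallest primitive root modulo 23 is 5.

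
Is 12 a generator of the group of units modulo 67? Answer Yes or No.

Yes

φ(67) = 67 − 1 = 66 = 2 · 3 · 11.
It suffices to check that the order of 12 is not a proper divisor of 66: compute 12^(66/q) for q ∈ {2, 3, 11}.
12^33 ≡ 66 (mod 67)  [q = 2: ≢ 1 ✓]
12^22 ≡ 29 (mod 67)  [q = 3: ≢ 1 ✓]
12^6 ≡ 62 (mod 67)  [q = 11: ≢ 1 ✓]
All checks pass, so 12 has order 66 and is a primitive root modulo 67.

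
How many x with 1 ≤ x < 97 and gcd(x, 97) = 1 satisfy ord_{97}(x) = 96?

32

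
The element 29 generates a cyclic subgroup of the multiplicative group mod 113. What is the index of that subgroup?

1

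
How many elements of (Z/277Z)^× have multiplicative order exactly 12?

4

φ(277) = 277 − 1 = 276 = 2^2 · 3 · 23.
(Z/277Z)^× is cyclic (|G| = 276); a cyclic group of order m has exactly φ(d) elements of each order d | m, and none otherwise.
12 = 2^2 · 3 divides 276, and φ(12) = 4.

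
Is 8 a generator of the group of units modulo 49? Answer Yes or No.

φ(49) = φ(7^2) = 7·(7−1) = 42 = 2 · 3 · 7.
An element g generates (Z/49Z)^× iff g^(42/q) ≢ 1 (mod 49) for each prime q ∈ {2, 3, 7}.
8^21 ≡ 1 (mod 49)  [q = 2: ≡ 1 ✗]
8^14 ≡ 1 (mod 49)  [q = 3: ≡ 1 ✗]
8^6 ≡ 43 (mod 49)  [q = 7: ≢ 1 ✓]
8^21 ≡ 1 shows ord(8) | 21, strictly less than φ(49); not a primitive root.

No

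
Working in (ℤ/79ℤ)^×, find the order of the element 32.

The order of 32 must divide φ(79) = 79 − 1 = 78 = 2 · 3 · 13.
Divisors of 78: 1, 2, 3, 6, 13, 26, 39, 78.
Compute 32^d (mod 79) for the divisors d until we hit 1:
32^1 ≡ 32
32^2 ≡ 76
32^3 ≡ 62
32^6 ≡ 52
32^13 ≡ 23
32^26 ≡ 55
32^39 ≡ 1
Therefore the multiplicative order of 32 modulo 79 is 39.

39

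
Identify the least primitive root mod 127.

3

φ(127) = 127 − 1 = 126 = 2 · 3^2 · 7.
Test candidates g = 2, 3, … against the prime factors q ∈ {2, 3, 7} of φ(127): g is a generator iff g^(126/q) ≢ 1 for every such q.
g = 2: 2^63 ≡ 1 — hits 1, so not a primitive root.
g = 3: 3^63 ≡ 126; 3^42 ≡ 107; 3^18 ≡ 4 — none is 1, so 3 is a primitive root.
So 3 is the smallest generator of (Z/127Z)^×.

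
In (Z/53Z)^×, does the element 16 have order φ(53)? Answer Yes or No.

No

φ(53) = 53 − 1 = 52 = 2^2 · 13.
Test 16^(52/q) mod 53 for each prime factor q of 52:
16^26 ≡ 1 (mod 53)  [q = 2: ≡ 1 ✗]
16^4 ≡ 28 (mod 53)  [q = 13: ≢ 1 ✓]
Since 16^26 ≡ 1, the order of 16 divides 26 < 52, so 16 is not a primitive root.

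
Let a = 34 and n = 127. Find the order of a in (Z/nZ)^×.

63

By Lagrange's theorem, ord_127(34) divides φ(127) = 127 − 1 = 126 = 2 · 3^2 · 7.
Divisors of 126: 1, 2, 3, 6, 7, 9, 14, 18, 21, 42, 63, 126.
Compute 34^d (mod 127) for the divisors d until we hit 1:
34^1 ≡ 34 (mod 127)
34^2 ≡ 13 (mod 127)
34^3 ≡ 61 (mod 127)
34^6 ≡ 38 (mod 127)
34^7 ≡ 22 (mod 127)
34^9 ≡ 32 (mod 127)
34^14 ≡ 103 (mod 127)
34^18 ≡ 8 (mod 127)
34^21 ≡ 107 (mod 127)
34^42 ≡ 19 (mod 127)
34^63 ≡ 1 (mod 127) ✓
Hence ord(34) = 63.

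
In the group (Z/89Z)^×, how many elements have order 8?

4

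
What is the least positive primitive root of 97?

5

φ(97) = 97 − 1 = 96 = 2^5 · 3.
Test candidates g = 2, 3, … against the prime factors q ∈ {2, 3} of φ(97): g is a generator iff g^(96/q) ≢ 1 for every such q.
g = 2: 2^48 ≡ 1 — hits 1, so not a primitive root.
g = 3: 3^48 ≡ 1 — hits 1, so not a primitive root.
g = 4: 4^48 ≡ 1 — hits 1, so not a primitive root.
g = 5: 5^48 ≡ 96; 5^32 ≡ 35 — none is 1, so 5 is a primitive root.
So 5 is the smallest generator of (Z/97Z)^×.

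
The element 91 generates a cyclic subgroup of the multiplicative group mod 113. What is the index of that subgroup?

2

Since 91 ∈ (Z/113Z)^×, its order divides φ(113) = 113 − 1 = 112 = 2^4 · 7.
Divisors of 112: 1, 2, 4, 7, 8, 14, 16, 28, 56, 112.
Check 91^d mod 113 for each divisor in increasing order:
91^1 ≡ 91
91^2 ≡ 32
91^4 ≡ 7
91^7 ≡ 44
91^8 ≡ 49
91^14 ≡ 15
91^16 ≡ 28
91^28 ≡ 112
91^56 ≡ 1
The order of 91 is 56, so the subgroup it generates has 56 elements.
The index is φ(113) / ord(91) = 112 / 56 = 2.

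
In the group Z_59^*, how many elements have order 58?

28

φ(59) = 59 − 1 = 58 = 2 · 29.
(Z/59Z)^× is cyclic (|G| = 58); a cyclic group of order m has exactly φ(d) elements of each order d | m, and none otherwise.
58 = 2 · 29 divides 58, and φ(58) = 28.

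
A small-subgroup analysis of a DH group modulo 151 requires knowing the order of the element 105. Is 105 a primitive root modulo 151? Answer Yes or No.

No

φ(151) = 151 − 1 = 150 = 2 · 3 · 5^2.
105 is a primitive root mod 151 iff 105^(φ(151)/q) ≢ 1 for every prime q | φ(151), i.e. q ∈ {2, 3, 5}.
105^75 ≡ 1 (mod 151)  [q = 2: ≡ 1 ✗]
105^50 ≡ 118 (mod 151)  [q = 3: ≢ 1 ✓]
105^30 ≡ 1 (mod 151)  [q = 5: ≡ 1 ✗]
105^75 ≡ 1 shows ord(105) | 75, strictly less than φ(151); not a primitive root.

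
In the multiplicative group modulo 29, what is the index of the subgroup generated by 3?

1

Since 3 ∈ (Z/29Z)^×, its order divides φ(29) = 29 − 1 = 28 = 2^2 · 7.
Divisors of 28: 1, 2, 4, 7, 14, 28.
Compute 3^d (mod 29) for the divisors d until we hit 1:
3^1 ≡ 3 (mod 29)
3^2 ≡ 9 (mod 29)
3^4 ≡ 23 (mod 29)
3^7 ≡ 12 (mod 29)
3^14 ≡ 28 (mod 29)
3^28 ≡ 1 (mod 29) ✓
The order of 3 is 28, so the subgroup it generates has 28 elements.
Index = |(Z/29Z)^×| / |⟨3⟩| = 28 / 28 = 1.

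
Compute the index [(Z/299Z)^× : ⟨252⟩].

66

By Lagrange's theorem, ord_299(252) divides φ(299) = φ(13·23) = (13−1)·(23−1) = 12·22 = 264 = 2^3 · 3 · 11.
Divisors of 264: 1, 2, 3, 4, 6, 8, 11, 12, 22, 24, 33, 44, 66, 88, 132, 264.
Compute 252^d (mod 299) for the divisors d until we hit 1:
252^1 ≡ 252 (mod 299)
252^2 ≡ 116 (mod 299)
252^3 ≡ 229 (mod 299)
252^4 ≡ 1 (mod 299) ✓
Thus |⟨252⟩| = ord(252) = 4.
Index = |(Z/299Z)^×| / |⟨252⟩| = 264 / 4 = 66.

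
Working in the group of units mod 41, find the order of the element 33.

By Lagrange's theorem, ord_41(33) divides φ(41) = 41 − 1 = 40 = 2^3 · 5.
Divisors of 40: 1, 2, 4, 5, 8, 10, 20, 40.
Evaluate successive powers at the divisors of 40:
33^1 ≡ 33 (mod 41)
33^2 ≡ 23 (mod 41)
33^4 ≡ 37 (mod 41)
33^5 ≡ 32 (mod 41)
33^8 ≡ 16 (mod 41)
33^10 ≡ 40 (mod 41)
33^20 ≡ 1 (mod 41) ✓
So ord_41(33) = 20.

20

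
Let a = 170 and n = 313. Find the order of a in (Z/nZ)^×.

156

By Lagrange's theorem, ord_313(170) divides φ(313) = 313 − 1 = 312 = 2^3 · 3 · 13.
Divisors of 312: 1, 2, 3, 4, 6, 8, 12, 13, 24, 26, 39, 52, 78, 104, 156, 312.
Compute 170^d (mod 313) for the divisors d until we hit 1:
170^1 ≡ 170 (mod 313)
170^2 ≡ 104 (mod 313)
170^3 ≡ 152 (mod 313)
170^4 ≡ 174 (mod 313)
170^6 ≡ 255 (mod 313)
170^8 ≡ 228 (mod 313)
170^12 ≡ 234 (mod 313)
170^13 ≡ 29 (mod 313)
170^24 ≡ 294 (mod 313)
170^26 ≡ 215 (mod 313)
170^39 ≡ 288 (mod 313)
170^52 ≡ 214 (mod 313)
170^78 ≡ 312 (mod 313)
170^104 ≡ 98 (mod 313)
170^156 ≡ 1 (mod 313) ✓
Hence ord(170) = 156.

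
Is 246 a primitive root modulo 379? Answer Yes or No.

No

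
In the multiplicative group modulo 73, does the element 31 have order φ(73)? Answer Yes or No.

Yes

φ(73) = 73 − 1 = 72 = 2^3 · 3^2.
An element g generates (Z/73Z)^× iff g^(72/q) ≢ 1 (mod 73) for each prime q ∈ {2, 3}.
31^36 ≡ 72 (mod 73)  [q = 2: ≢ 1 ✓]
31^24 ≡ 64 (mod 73)  [q = 3: ≢ 1 ✓]
All checks pass, so 31 has order 72 and is a primitive root modulo 73.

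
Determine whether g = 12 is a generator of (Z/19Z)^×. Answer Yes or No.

No

φ(19) = 19 − 1 = 18 = 2 · 3^2.
An element g generates (Z/19Z)^× iff g^(18/q) ≢ 1 (mod 19) for each prime q ∈ {2, 3}.
12^9 ≡ 18 (mod 19)  [q = 2: ≢ 1 ✓]
12^6 ≡ 1 (mod 19)  [q = 3: ≡ 1 ✗]
12^6 ≡ 1 shows ord(12) | 6, strictly less than φ(19); not a primitive root.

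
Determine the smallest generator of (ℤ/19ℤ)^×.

2

φ(19) = 19 − 1 = 18 = 2 · 3^2.
Test candidates g = 2, 3, … against the prime factors q ∈ {2, 3} of φ(19): g is a generator iff g^(18/q) ≢ 1 for every such q.
g = 2: 2^9 ≡ 18; 2^6 ≡ 7 — none is 1, so 2 is a primitive root.
So 2 is the smallest generator of (Z/19Z)^×.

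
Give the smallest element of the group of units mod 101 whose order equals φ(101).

2

φ(101) = 101 − 1 = 100 = 2^2 · 5^2.
g is a primitive root iff g^(100/q) ≢ 1 (mod 101) for each prime q ∈ {2, 5}.
g = 2: 2^50 ≡ 100; 2^20 ≡ 95 — none is 1, so 2 is a primitive root.
So 2 is the smallest generator of (Z/101Z)^×.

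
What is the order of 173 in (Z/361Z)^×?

ord(173) | φ(361) = φ(19^2) = 19·(19−1) = 342 = 2 · 3^2 · 19.
Divisors of 342: 1, 2, 3, 6, 9, 18, 19, 38, 57, 114, 171, 342.
Evaluate successive powers at the divisors of 342:
173^1 ≡ 173
173^2 ≡ 327
173^3 ≡ 255
173^6 ≡ 45
173^9 ≡ 284
173^18 ≡ 153
173^19 ≡ 116
173^38 ≡ 99
173^57 ≡ 293
173^114 ≡ 292
173^171 ≡ 360
173^342 ≡ 1
The smallest such exponent is 342, so the order of 173 is 342.

342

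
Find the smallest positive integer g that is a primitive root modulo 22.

7

φ(22) = φ(2)·φ(11) = 1·10 = 10 = 2 · 5.
g is a primitive root iff g^(10/q) ≢ 1 (mod 22) for each prime q ∈ {2, 5}.
g = 2: gcd(2, 22) = 2 > 1, not a unit — skip.
g = 3: 3^5 ≡ 1 — hits 1, so not a primitive root.
g = 4: gcd(4, 22) = 2 > 1, not a unit — skip.
g = 5: 5^5 ≡ 1 — hits 1, so not a primitive root.
g = 6: gcd(6, 22) = 2 > 1, not a unit — skip.
g = 7: 7^5 ≡ 21; 7^2 ≡ 5 — none is 1, so 7 is a primitive root.
Hence the least primitive root of 22 is 7.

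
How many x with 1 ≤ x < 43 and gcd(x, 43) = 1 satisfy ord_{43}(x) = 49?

φ(43) = 43 − 1 = 42 = 2 · 3 · 7.
Since (Z/43Z)^× is cyclic of order 42, the number of elements of order d is φ(d) when d | 42 and 0 otherwise.
49 does not divide 42, so no element of (Z/43Z)^× has order 49.

0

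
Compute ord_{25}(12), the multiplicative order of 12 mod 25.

20

The order of 12 must divide φ(25) = φ(5^2) = 5·(5−1) = 20 = 2^2 · 5.
Divisors of 20: 1, 2, 4, 5, 10, 20.
Compute 12^d (mod 25) for the divisors d until we hit 1:
12^1 ≡ 12 (mod 25)
12^2 ≡ 19 (mod 25)
12^4 ≡ 11 (mod 25)
12^5 ≡ 7 (mod 25)
12^10 ≡ 24 (mod 25)
12^20 ≡ 1 (mod 25) ✓
Therefore the multiplicative order of 12 modulo 25 is 20.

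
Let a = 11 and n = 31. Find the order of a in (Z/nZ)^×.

The order of 11 must divide φ(31) = 31 − 1 = 30 = 2 · 3 · 5.
Divisors of 30: 1, 2, 3, 5, 6, 10, 15, 30.
Test each divisor d:
11^1 ≡ 11
11^2 ≡ 28
11^3 ≡ 29
11^5 ≡ 6
11^6 ≡ 4
11^10 ≡ 5
11^15 ≡ 30
11^30 ≡ 1
Hence ord(11) = 30.

30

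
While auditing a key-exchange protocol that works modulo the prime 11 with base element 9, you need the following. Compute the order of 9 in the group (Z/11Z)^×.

ord(9) | φ(11) = 11 − 1 = 10 = 2 · 5.
Divisors of 10: 1, 2, 5, 10.
Check 9^d mod 11 for each divisor in increasing order:
9^1 ≡ 9
9^2 ≡ 4
9^5 ≡ 1
Therefore the multiplicative order of 9 modulo 11 is 5.

5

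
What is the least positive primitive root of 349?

φ(349) = 349 − 1 = 348 = 2^2 · 3 · 29.
g is a primitive root iff g^(348/q) ≢ 1 (mod 349) for each prime q ∈ {2, 3, 29}.
g = 2: 2^174 ≡ 348; 2^116 ≡ 226; 2^12 ≡ 257 — none is 1, so 2 is a primitive root.
So 2 is the smallest generator of (Z/349Z)^×.

2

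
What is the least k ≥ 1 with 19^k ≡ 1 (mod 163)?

By Lagrange's theorem, ord_163(19) divides φ(163) = 163 − 1 = 162 = 2 · 3^4.
Divisors of 162: 1, 2, 3, 6, 9, 18, 27, 54, 81, 162.
Evaluate successive powers at the divisors of 162:
19^1 ≡ 19 (mod 163)
19^2 ≡ 35 (mod 163)
19^3 ≡ 13 (mod 163)
19^6 ≡ 6 (mod 163)
19^9 ≡ 78 (mod 163)
19^18 ≡ 53 (mod 163)
19^27 ≡ 59 (mod 163)
19^54 ≡ 58 (mod 163)
19^81 ≡ 162 (mod 163)
19^162 ≡ 1 (mod 163) ✓
Therefore the multiplicative order of 19 modulo 163 is 162.

162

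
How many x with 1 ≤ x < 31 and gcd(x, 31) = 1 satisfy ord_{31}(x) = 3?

2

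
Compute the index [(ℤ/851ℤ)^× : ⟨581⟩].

By Lagrange's theorem, ord_851(581) divides φ(851) = φ(23·37) = (23−1)·(37−1) = 22·36 = 792 = 2^3 · 3^2 · 11.
Divisors of 792: 1, 2, 3, 4, 6, 8, 9, 11, 12, 18, 22, 24, 33, 36, 44, 66, 72, 88, 99, 132, 198, 264, 396, 792.
Compute 581^d (mod 851) for the divisors d until we hit 1:
581^1 ≡ 581
581^2 ≡ 565
581^3 ≡ 630
581^4 ≡ 100
581^6 ≡ 334
581^8 ≡ 639
581^9 ≡ 223
581^11 ≡ 47
581^12 ≡ 75
581^18 ≡ 371
581^22 ≡ 507
581^24 ≡ 519
581^33 ≡ 1
So ord_851(581) = 33, hence |⟨581⟩| = 33.
[(Z/851Z)^× : ⟨581⟩] = 792/33 = 24.

24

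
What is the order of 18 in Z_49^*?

3

ord(18) | φ(49) = φ(7^2) = 7·(7−1) = 42 = 2 · 3 · 7.
Divisors of 42: 1, 2, 3, 6, 7, 14, 21, 42.
Compute 18^d (mod 49) for the divisors d until we hit 1:
18^1 ≡ 18 (mod 49)
18^2 ≡ 30 (mod 49)
18^3 ≡ 1 (mod 49) ✓
The smallest such exponent is 3, so the order of 18 is 3.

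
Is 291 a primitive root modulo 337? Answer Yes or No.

φ(337) = 337 − 1 = 336 = 2^4 · 3 · 7.
An element g generates (Z/337Z)^× iff g^(336/q) ≢ 1 (mod 337) for each prime q ∈ {2, 3, 7}.
291^168 ≡ 336 (mod 337)  [q = 2: ≢ 1 ✓]
291^112 ≡ 208 (mod 337)  [q = 3: ≢ 1 ✓]
291^48 ≡ 175 (mod 337)  [q = 7: ≢ 1 ✓]
Every test exponent gives a nontrivial residue, hence 291 generates the full group.

Yes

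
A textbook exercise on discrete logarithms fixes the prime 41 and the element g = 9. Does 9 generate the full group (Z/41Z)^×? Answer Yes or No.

φ(41) = 41 − 1 = 40 = 2^3 · 5.
9 is a primitive root mod 41 iff 9^(φ(41)/q) ≢ 1 for every prime q | φ(41), i.e. q ∈ {2, 5}.
9^20 ≡ 1 (mod 41)  [q = 2: ≡ 1 ✗]
9^8 ≡ 1 (mod 41)  [q = 5: ≡ 1 ✗]
9^20 ≡ 1 shows ord(9) | 20, strictly less than φ(41); not a primitive root.

No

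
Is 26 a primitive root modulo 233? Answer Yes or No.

φ(233) = 233 − 1 = 232 = 2^3 · 29.
26 is a primitive root mod 233 iff 26^(φ(233)/q) ≢ 1 for every prime q | φ(233), i.e. q ∈ {2, 29}.
26^116 ≡ 1 (mod 233)  [q = 2: ≡ 1 ✗]
26^8 ≡ 8 (mod 233)  [q = 29: ≢ 1 ✓]
Since 26^116 ≡ 1, the order of 26 divides 116 < 232, so 26 is not a primitive root.

No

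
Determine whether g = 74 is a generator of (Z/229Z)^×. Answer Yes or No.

φ(229) = 229 − 1 = 228 = 2^2 · 3 · 19.
74 is a primitive root mod 229 iff 74^(φ(229)/q) ≢ 1 for every prime q | φ(229), i.e. q ∈ {2, 3, 19}.
74^114 ≡ 228 (mod 229)  [q = 2: ≢ 1 ✓]
74^76 ≡ 134 (mod 229)  [q = 3: ≢ 1 ✓]
74^12 ≡ 225 (mod 229)  [q = 19: ≢ 1 ✓]
All checks pass, so 74 has order 228 and is a primitive root modulo 229.

Yes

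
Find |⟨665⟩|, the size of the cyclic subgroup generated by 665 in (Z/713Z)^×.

330

Since 665 ∈ (Z/713Z)^×, its order divides φ(713) = φ(23·31) = (23−1)·(31−1) = 22·30 = 660 = 2^2 · 3 · 5 · 11.
Divisors of 660: 1, 2, 3, 4, 5, 6, 10, 11, 12, 15, 20, 22, 30, 33, 44, 55, 60, 66, 110, 132, 165, 220, 330, 660.
Check 665^d mod 713 for each divisor in increasing order:
665^1 ≡ 665 (mod 713)
665^2 ≡ 165 (mod 713)
665^3 ≡ 636 (mod 713)
665^4 ≡ 131 (mod 713)
665^5 ≡ 129 (mod 713)
665^6 ≡ 225 (mod 713)
665^10 ≡ 242 (mod 713)
665^11 ≡ 505 (mod 713)
665^12 ≡ 2 (mod 713)
665^15 ≡ 559 (mod 713)
665^20 ≡ 98 (mod 713)
665^22 ≡ 484 (mod 713)
665^30 ≡ 187 (mod 713)
665^33 ≡ 574 (mod 713)
665^44 ≡ 392 (mod 713)
665^55 ≡ 459 (mod 713)
665^60 ≡ 32 (mod 713)
665^66 ≡ 70 (mod 713)
665^110 ≡ 346 (mod 713)
665^132 ≡ 622 (mod 713)
665^165 ≡ 528 (mod 713)
665^220 ≡ 645 (mod 713)
665^330 ≡ 1 (mod 713) ✓
The smallest such exponent is 330, so the order of 665 is 330.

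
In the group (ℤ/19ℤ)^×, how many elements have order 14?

0

φ(19) = 19 − 1 = 18 = 2 · 3^2.
Since (Z/19Z)^× is cyclic of order 18, the number of elements of order d is φ(d) when d | 18 and 0 otherwise.
14 does not divide 18, so no element of (Z/19Z)^× has order 14.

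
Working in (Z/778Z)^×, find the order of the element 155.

388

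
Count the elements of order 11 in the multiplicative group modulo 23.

10

φ(23) = 23 − 1 = 22 = 2 · 11.
In a cyclic group of order 22, there are φ(d) elements of order d for each divisor d of 22, and zero for non-divisors.
11 | 22, and φ(11) = 11 − 1 = 10.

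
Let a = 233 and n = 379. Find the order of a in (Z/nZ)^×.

378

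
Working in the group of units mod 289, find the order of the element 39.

272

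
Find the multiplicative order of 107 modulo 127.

By Lagrange's theorem, ord_127(107) divides φ(127) = 127 − 1 = 126 = 2 · 3^2 · 7.
Divisors of 126: 1, 2, 3, 6, 7, 9, 14, 18, 21, 42, 63, 126.
Compute 107^d (mod 127) for the divisors d until we hit 1:
107^1 ≡ 107 (mod 127)
107^2 ≡ 19 (mod 127)
107^3 ≡ 1 (mod 127) ✓
The smallest such exponent is 3, so the order of 107 is 3.

3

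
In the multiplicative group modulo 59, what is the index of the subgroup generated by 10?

1

Since 10 ∈ (Z/59Z)^×, its order divides φ(59) = 59 − 1 = 58 = 2 · 29.
Divisors of 58: 1, 2, 29, 58.
Check 10^d mod 59 for each divisor in increasing order:
10^1 ≡ 10 (mod 59)
10^2 ≡ 41 (mod 59)
10^29 ≡ 58 (mod 59)
10^58 ≡ 1 (mod 59) ✓
So ord_59(10) = 58, hence |⟨10⟩| = 58.
Index = |(Z/59Z)^×| / |⟨10⟩| = 58 / 58 = 1.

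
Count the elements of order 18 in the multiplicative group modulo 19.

φ(19) = 19 − 1 = 18 = 2 · 3^2.
Since (Z/19Z)^× is cyclic of order 18, the number of elements of order d is φ(d) when d | 18 and 0 otherwise.
18 = 2 · 3^2 divides 18, and φ(18) = 6.

6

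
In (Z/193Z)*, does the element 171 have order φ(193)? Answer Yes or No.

Yes

φ(193) = 193 − 1 = 192 = 2^6 · 3.
Test 171^(192/q) mod 193 for each prime factor q of 192:
171^96 ≡ 192 (mod 193)  [q = 2: ≢ 1 ✓]
171^64 ≡ 84 (mod 193)  [q = 3: ≢ 1 ✓]
None equal 1, so ord_193(171) = 192: 171 is a primitive root.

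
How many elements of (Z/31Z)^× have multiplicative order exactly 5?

4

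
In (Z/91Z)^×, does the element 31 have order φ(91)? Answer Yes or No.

No

91 = 7 · 13 is a product of two distinct odd primes, so (Z/91Z)^× ≅ (Z/7Z)^× × (Z/13Z)^× is not cyclic.
No primitive root modulo 91 exists; in particular 31 is not one.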